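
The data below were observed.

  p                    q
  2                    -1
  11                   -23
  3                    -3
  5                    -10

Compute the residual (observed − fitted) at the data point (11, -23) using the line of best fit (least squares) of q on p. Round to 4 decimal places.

0.3744

n = 4, Σx = 21, Σy = -37, Σxy = -314, Σx² = 159
Sxx = Σx² − (Σx)²/n = 159 − 110.25 = 48.75
Sxy = Σxy − (Σx)(Σy)/n = -314 − (-194.25) = -119.75
b = Sxy/Sxx = -119.75/48.75 = -2.456410
a = ȳ − b·x̄ = -9.25 − (-2.456410)·5.25 = 3.646154
ŷ(11) = 3.646154 + (-2.456410)·11 = -23.374359
residual = y − ŷ = -23 − (-23.374359) = 0.374359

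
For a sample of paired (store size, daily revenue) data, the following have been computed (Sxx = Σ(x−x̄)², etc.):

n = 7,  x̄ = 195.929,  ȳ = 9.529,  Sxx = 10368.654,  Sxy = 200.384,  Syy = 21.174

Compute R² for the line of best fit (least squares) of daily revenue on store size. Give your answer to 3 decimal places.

0.183

R² = Sxy²/(Sxx·Syy) = (200.384)²/(10368.654·21.174) = 0.182895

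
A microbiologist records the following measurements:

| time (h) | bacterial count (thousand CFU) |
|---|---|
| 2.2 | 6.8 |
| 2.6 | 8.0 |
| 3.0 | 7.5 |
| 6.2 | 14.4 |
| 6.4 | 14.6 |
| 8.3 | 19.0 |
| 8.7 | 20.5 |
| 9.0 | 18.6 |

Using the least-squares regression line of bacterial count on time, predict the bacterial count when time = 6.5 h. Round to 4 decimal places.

15.0377

n = 8, Σx = 46.4, Σy = 109.4, Σxy = 744.43, Σx² = 325.58
Sxx = Σx² − (Σx)²/n = 325.58 − 269.12 = 56.46
Sxy = Σxy − (Σx)(Σy)/n = 744.43 − 634.52 = 109.91
b = Sxy/Sxx = 109.91/56.46 = 1.946688
a = ȳ − b·x̄ = 13.675 − 1.946688·5.8 = 2.384210
ŷ(6.5) = a + b·6.5 = 2.384210 + 1.946688·6.5 = 15.037682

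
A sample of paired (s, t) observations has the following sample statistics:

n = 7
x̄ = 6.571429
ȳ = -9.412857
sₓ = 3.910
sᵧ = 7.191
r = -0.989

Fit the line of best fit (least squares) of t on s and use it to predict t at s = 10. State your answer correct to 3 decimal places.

-15.649

b = r · sᵧ/sₓ = -0.989 · 7.191/3.91 = -1.8189
a = ȳ − b·x̄ = -9.412857 − (-1.8189)·6.571429 = 2.539915
ŷ(10) = a + b·10 = 2.539915 + (-1.8189)·10 = -15.649085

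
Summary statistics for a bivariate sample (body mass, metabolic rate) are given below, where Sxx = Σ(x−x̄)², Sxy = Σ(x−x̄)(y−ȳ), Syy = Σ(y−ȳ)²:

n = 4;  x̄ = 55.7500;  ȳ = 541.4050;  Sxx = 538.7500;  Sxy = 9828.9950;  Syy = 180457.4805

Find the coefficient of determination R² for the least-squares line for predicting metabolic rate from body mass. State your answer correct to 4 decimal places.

R² = Sxy²/(Sxx·Syy) = (9828.995)²/(538.75·180457.4805) = 0.993702

0.9937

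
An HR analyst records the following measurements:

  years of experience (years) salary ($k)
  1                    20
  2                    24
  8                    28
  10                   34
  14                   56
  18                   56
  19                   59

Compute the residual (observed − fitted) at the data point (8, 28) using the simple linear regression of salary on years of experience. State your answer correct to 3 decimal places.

-6.431

n = 7, Σx = 72, Σy = 277, Σxy = 3545, Σx² = 1050
Sxx = Σx² − (Σx)²/n = 1050 − 740.571429 = 309.428571
Sxy = Σxy − (Σx)(Σy)/n = 3545 − 2849.142857 = 695.857143
b = Sxy/Sxx = 695.857143/309.428571 = 2.248846
a = ȳ − b·x̄ = 39.571429 − 2.248846·10.285714 = 16.440443
ŷ(8) = 16.440443 + 2.248846·8 = 34.431210
residual = y − ŷ = 28 − 34.431210 = -6.431210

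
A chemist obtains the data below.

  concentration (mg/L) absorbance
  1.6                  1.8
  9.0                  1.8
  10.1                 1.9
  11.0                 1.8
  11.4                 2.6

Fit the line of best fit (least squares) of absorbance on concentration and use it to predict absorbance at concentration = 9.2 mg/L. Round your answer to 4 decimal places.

n = 5, Σx = 43.1, Σy = 9.9, Σxy = 87.71, Σx² = 436.53
Sxx = Σx² − (Σx)²/n = 436.53 − 371.522 = 65.008
Sxy = Σxy − (Σx)(Σy)/n = 87.71 − 85.338 = 2.372
b = Sxy/Sxx = 2.372/65.008 = 0.036488
a = ȳ − b·x̄ = 1.98 − 0.036488·8.62 = 1.665475
ŷ(9.2) = a + b·9.2 = 1.665475 + 0.036488·9.2 = 2.001163

2.0012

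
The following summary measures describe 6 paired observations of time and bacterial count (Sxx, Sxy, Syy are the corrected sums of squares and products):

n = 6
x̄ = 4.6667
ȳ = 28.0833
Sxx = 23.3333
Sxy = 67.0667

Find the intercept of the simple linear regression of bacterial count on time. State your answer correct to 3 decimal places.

14.670

b = Sxy/Sxx = 67.0667/23.3333 = 2.874291
a = ȳ − b·x̄ = 28.0833 − 2.874291·4.6667 = 14.669845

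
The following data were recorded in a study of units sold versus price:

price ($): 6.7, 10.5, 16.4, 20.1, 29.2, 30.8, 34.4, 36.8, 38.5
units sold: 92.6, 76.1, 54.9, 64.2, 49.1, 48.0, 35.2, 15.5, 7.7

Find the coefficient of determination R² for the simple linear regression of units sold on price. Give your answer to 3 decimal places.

0.884

n = 9, Σx = 223.4, Σy = 443.3, Σxy = 8600.1, Σx² = 6649.24, Σy² = 27755.01
Sxx = Σx² − (Σx)²/n = 6649.24 − 5545.284444 = 1103.955556
Sxy = Σxy − (Σx)(Σy)/n = 8600.1 − 11003.691111 = -2403.591111
Syy = Σy² − (Σy)²/n = 27755.01 − 21834.987778 = 5920.022222
R² = Sxy²/(Sxx·Syy) = (-2403.591111)²/(1103.955556·5920.022222) = 0.883988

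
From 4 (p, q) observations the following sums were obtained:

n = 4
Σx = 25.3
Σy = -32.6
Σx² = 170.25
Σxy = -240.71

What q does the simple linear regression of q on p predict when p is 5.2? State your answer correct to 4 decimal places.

Sxx = Σx² − (Σx)²/n = 170.25 − 160.0225 = 10.2275
Sxy = Σxy − (Σx)(Σy)/n = -240.71 − (-206.195) = -34.515
b = Sxy/Sxx = -34.515/10.2275 = -3.374725
a = ȳ − b·x̄ = -8.15 − (-3.374725)·6.325 = 13.195136
ŷ(5.2) = a + b·5.2 = 13.195136 + (-3.374725)·5.2 = -4.353434

-4.3534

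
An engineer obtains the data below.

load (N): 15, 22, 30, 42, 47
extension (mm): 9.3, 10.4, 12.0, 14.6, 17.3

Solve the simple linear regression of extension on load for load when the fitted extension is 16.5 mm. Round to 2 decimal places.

47.07

n = 5, Σx = 156, Σy = 63.6, Σxy = 2154.6, Σx² = 5582
Sxx = Σx² − (Σx)²/n = 5582 − 4867.2 = 714.8
Sxy = Σxy − (Σx)(Σy)/n = 2154.6 − 1984.32 = 170.28
b = Sxy/Sxx = 170.28/714.8 = 0.238220
a = ȳ − b·x̄ = 12.72 − 0.238220·31.2 = 5.287521
Set a + b·x = 16.5: x = (16.5 − 5.287521) / 0.238220 = 47.067653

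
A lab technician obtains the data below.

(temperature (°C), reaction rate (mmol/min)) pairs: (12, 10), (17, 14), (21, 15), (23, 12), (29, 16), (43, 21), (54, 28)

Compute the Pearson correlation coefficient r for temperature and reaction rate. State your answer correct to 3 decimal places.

0.964

n = 7, Σx = 199, Σy = 116, Σxy = 3828, Σx² = 7009, Σy² = 2146
Sxx = Σx² − (Σx)²/n = 7009 − 5657.285714 = 1351.714286
Sxy = Σxy − (Σx)(Σy)/n = 3828 − 3297.714286 = 530.285714
Syy = Σy² − (Σy)²/n = 2146 − 1922.285714 = 223.714286
r = Sxy/√(Sxx·Syy) = 530.285714/√(302397.795918) = 530.285714/549.907079 = 0.964319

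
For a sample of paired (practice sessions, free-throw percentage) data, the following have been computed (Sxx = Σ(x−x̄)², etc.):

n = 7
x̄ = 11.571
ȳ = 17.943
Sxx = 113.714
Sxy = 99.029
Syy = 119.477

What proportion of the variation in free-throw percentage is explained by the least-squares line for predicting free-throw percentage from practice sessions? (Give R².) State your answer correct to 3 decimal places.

R² = Sxy²/(Sxx·Syy) = (99.029)²/(113.714·119.477) = 0.721816

0.722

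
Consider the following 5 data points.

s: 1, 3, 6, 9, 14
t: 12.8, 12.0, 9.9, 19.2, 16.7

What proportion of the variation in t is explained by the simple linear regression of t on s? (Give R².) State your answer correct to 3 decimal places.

n = 5, Σx = 33, Σy = 70.6, Σxy = 514.8, Σx² = 323, Σy² = 1053.38
Sxx = Σx² − (Σx)²/n = 323 − 217.8 = 105.2
Sxy = Σxy − (Σx)(Σy)/n = 514.8 − 465.96 = 48.84
Syy = Σy² − (Σy)²/n = 1053.38 − 996.872 = 56.508
R² = Sxy²/(Sxx·Syy) = (48.84)²/(105.2·56.508) = 0.401260

0.401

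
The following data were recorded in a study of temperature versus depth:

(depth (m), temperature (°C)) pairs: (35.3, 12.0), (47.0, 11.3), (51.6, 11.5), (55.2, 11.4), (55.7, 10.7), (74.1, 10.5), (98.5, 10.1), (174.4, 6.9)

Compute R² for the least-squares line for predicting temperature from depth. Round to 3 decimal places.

n = 8, Σx = 591.8, Σy = 84.4, Σxy = 5749.63, Σx² = 57875.6, Σy² = 908.26
Sxx = Σx² − (Σx)²/n = 57875.6 − 43778.405 = 14097.195
Sxy = Σxy − (Σx)(Σy)/n = 5749.63 − 6243.49 = -493.86
Syy = Σy² − (Σy)²/n = 908.26 − 890.42 = 17.84
R² = Sxy²/(Sxx·Syy) = (-493.86)²/(14097.195·17.84) = 0.969795

0.970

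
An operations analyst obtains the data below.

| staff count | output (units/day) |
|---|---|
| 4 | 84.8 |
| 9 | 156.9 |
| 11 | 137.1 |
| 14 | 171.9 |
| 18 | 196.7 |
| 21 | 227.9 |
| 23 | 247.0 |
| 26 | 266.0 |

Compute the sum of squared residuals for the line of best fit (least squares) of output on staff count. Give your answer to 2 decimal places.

851.38

n = 8, Σx = 126, Σy = 1488.3, Σxy = 26589.5, Σx² = 2384, Σy² = 302548.97
Sxx = Σx² − (Σx)²/n = 2384 − 1984.5 = 399.5
Sxy = Σxy − (Σx)(Σy)/n = 26589.5 − 23440.725 = 3148.775
Syy = Σy² − (Σy)²/n = 302548.97 − 276879.61125 = 25669.35875
b = Sxy/Sxx = 3148.775/399.5 = 7.881790
SSE = Syy − b·Sxy = 25669.35875 − 7.881790·3148.775 = 851.376270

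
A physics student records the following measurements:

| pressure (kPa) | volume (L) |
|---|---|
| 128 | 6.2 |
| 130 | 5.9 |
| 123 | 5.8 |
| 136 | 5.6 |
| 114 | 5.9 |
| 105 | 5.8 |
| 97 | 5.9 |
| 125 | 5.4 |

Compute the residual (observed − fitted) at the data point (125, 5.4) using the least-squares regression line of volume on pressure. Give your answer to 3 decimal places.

-0.396

n = 8, Σx = 958, Σy = 46.5, Σxy = 5564.5, Σx² = 115964
Sxx = Σx² − (Σx)²/n = 115964 − 114720.5 = 1243.5
Sxy = Σxy − (Σx)(Σy)/n = 5564.5 − 5568.375 = -3.875
b = Sxy/Sxx = -3.875/1243.5 = -0.003116
a = ȳ − b·x̄ = 5.8125 − (-0.003116)·119.75 = 6.185665
ŷ(125) = 6.185665 + (-0.003116)·125 = 5.796140
residual = y − ŷ = 5.4 − 5.796140 = -0.396140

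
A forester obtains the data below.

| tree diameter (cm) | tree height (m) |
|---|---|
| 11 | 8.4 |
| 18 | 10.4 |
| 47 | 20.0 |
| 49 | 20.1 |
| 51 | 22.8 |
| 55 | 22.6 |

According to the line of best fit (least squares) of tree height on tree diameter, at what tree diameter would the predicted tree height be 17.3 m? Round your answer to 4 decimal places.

38.2495

n = 6, Σx = 231, Σy = 104.3, Σxy = 4610.3, Σx² = 10681
Sxx = Σx² − (Σx)²/n = 10681 − 8893.5 = 1787.5
Sxy = Σxy − (Σx)(Σy)/n = 4610.3 − 4015.55 = 594.75
b = Sxy/Sxx = 594.75/1787.5 = 0.332727
a = ȳ − b·x̄ = 17.383333 − 0.332727·38.5 = 4.573333
Set a + b·x = 17.3: x = (17.3 − 4.573333) / 0.332727 = 38.249545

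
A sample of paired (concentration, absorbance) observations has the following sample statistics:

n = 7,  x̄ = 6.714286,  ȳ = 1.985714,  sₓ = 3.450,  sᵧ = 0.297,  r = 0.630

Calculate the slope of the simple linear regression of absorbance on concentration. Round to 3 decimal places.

0.054

b = r · sᵧ/sₓ = 0.63 · 0.297/3.45 = 0.054235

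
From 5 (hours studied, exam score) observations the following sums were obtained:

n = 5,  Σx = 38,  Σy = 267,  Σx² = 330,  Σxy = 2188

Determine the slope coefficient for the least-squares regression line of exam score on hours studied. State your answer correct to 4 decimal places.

Sxx = Σx² − (Σx)²/n = 330 − 288.8 = 41.2
Sxy = Σxy − (Σx)(Σy)/n = 2188 − 2029.2 = 158.8
b = Sxy/Sxx = 158.8/41.2 = 3.854369

3.8544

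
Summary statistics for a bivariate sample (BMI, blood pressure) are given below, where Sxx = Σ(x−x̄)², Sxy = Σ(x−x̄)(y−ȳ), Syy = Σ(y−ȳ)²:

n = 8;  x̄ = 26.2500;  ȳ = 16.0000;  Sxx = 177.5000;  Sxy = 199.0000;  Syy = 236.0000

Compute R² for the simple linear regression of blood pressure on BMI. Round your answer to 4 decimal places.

R² = Sxy²/(Sxx·Syy) = (199)²/(177.5·236) = 0.945357

0.9454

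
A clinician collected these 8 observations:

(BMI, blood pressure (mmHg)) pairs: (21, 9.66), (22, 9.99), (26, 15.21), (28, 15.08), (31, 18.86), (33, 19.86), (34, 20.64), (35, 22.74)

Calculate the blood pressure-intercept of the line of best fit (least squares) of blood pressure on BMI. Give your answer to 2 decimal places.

-9.19

n = 8, Σx = 230, Σy = 132.04, Σxy = 3978.04, Σx² = 6816
Sxx = Σx² − (Σx)²/n = 6816 − 6612.5 = 203.5
Sxy = Σxy − (Σx)(Σy)/n = 3978.04 − 3796.15 = 181.89
b = Sxy/Sxx = 181.89/203.5 = 0.893808
a = ȳ − b·x̄ = 16.505 − 0.893808·28.75 = -9.191990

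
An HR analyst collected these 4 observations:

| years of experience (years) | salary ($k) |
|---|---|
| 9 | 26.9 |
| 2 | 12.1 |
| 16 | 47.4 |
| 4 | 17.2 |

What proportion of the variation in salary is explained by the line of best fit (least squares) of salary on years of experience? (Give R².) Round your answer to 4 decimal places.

n = 4, Σx = 31, Σy = 103.6, Σxy = 1093.5, Σx² = 357, Σy² = 3412.62
Sxx = Σx² − (Σx)²/n = 357 − 240.25 = 116.75
Sxy = Σxy − (Σx)(Σy)/n = 1093.5 − 802.9 = 290.6
Syy = Σy² − (Σy)²/n = 3412.62 − 2683.24 = 729.38
R² = Sxy²/(Sxx·Syy) = (290.6)²/(116.75·729.38) = 0.991700

0.9917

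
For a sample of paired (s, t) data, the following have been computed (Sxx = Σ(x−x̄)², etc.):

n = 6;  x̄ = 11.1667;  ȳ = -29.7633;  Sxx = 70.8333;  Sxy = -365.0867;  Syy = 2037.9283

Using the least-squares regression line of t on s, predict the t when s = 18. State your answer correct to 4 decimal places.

b = Sxy/Sxx = -365.0867/70.8333 = -5.154168
a = ȳ − b·x̄ = -29.7633 − (-5.154168)·11.1667 = 27.791743
ŷ(18) = a + b·18 = 27.791743 + (-5.154168)·18 = -64.983273

-64.9833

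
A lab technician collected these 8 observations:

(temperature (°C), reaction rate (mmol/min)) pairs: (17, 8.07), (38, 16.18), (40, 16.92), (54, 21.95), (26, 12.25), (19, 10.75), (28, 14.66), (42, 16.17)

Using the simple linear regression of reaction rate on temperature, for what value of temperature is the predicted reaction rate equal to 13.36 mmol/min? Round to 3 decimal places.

29.153

n = 8, Σx = 264, Σy = 116.95, Σxy = 4226.5, Σx² = 9834
Sxx = Σx² − (Σx)²/n = 9834 − 8712 = 1122
Sxy = Σxy − (Σx)(Σy)/n = 4226.5 − 3859.35 = 367.15
b = Sxy/Sxx = 367.15/1122 = 0.327228
a = ȳ − b·x̄ = 14.61875 − 0.327228·33 = 3.820221
Set a + b·x = 13.36: x = (13.36 − 3.820221) / 0.327228 = 29.153296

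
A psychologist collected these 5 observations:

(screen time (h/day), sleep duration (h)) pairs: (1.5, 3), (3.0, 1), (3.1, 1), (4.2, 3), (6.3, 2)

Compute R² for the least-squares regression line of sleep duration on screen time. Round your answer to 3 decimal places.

n = 5, Σx = 18.1, Σy = 10, Σxy = 35.8, Σx² = 78.19, Σy² = 24
Sxx = Σx² − (Σx)²/n = 78.19 − 65.522 = 12.668
Sxy = Σxy − (Σx)(Σy)/n = 35.8 − 36.2 = -0.4
Syy = Σy² − (Σy)²/n = 24 − 20 = 4
R² = Sxy²/(Sxx·Syy) = (-0.4)²/(12.668·4) = 0.003158

0.003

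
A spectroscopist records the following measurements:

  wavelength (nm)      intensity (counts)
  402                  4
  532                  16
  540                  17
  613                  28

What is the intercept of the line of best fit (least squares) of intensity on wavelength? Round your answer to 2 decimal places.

n = 4, Σx = 2087, Σy = 65, Σxy = 36464, Σx² = 1111997
Sxx = Σx² − (Σx)²/n = 1111997 − 1088892.25 = 23104.75
Sxy = Σxy − (Σx)(Σy)/n = 36464 − 33913.75 = 2550.25
b = Sxy/Sxx = 2550.25/23104.75 = 0.110378
a = ȳ − b·x̄ = 16.25 − 0.110378·521.75 = -41.339584

-41.34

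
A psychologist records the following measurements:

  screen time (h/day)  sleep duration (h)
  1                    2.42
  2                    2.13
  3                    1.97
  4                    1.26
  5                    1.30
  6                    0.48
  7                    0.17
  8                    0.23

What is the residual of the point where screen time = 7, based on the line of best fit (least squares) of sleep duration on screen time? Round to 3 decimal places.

n = 8, Σx = 36, Σy = 9.96, Σxy = 30.04, Σx² = 204
Sxx = Σx² − (Σx)²/n = 204 − 162 = 42
Sxy = Σxy − (Σx)(Σy)/n = 30.04 − 44.82 = -14.78
b = Sxy/Sxx = -14.78/42 = -0.351905
a = ȳ − b·x̄ = 1.245 − (-0.351905)·4.5 = 2.828571
ŷ(7) = 2.828571 + (-0.351905)·7 = 0.365238
residual = y − ŷ = 0.17 − 0.365238 = -0.195238

-0.195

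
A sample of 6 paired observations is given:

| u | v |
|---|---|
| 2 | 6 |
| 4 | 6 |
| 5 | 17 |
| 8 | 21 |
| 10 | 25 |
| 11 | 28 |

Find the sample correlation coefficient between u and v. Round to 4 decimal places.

n = 6, Σx = 40, Σy = 103, Σxy = 847, Σx² = 330, Σy² = 2211
Sxx = Σx² − (Σx)²/n = 330 − 266.666667 = 63.333333
Sxy = Σxy − (Σx)(Σy)/n = 847 − 686.666667 = 160.333333
Syy = Σy² − (Σy)²/n = 2211 − 1768.166667 = 442.833333
r = Sxy/√(Sxx·Syy) = 160.333333/√(28046.111111) = 160.333333/167.469732 = 0.957387

0.9574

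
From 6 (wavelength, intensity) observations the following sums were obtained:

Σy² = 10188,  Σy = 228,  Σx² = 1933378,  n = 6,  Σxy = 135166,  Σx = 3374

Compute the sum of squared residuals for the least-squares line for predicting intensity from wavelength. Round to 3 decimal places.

183.152

Sxx = Σx² − (Σx)²/n = 1933378 − 1897312.666667 = 36065.333333
Sxy = Σxy − (Σx)(Σy)/n = 135166 − 128212 = 6954
Syy = Σy² − (Σy)²/n = 10188 − 8664 = 1524
b = Sxy/Sxx = 6954/36065.333333 = 0.192817
SSE = Syy − b·Sxy = 1524 − 0.192817·6954 = 183.152390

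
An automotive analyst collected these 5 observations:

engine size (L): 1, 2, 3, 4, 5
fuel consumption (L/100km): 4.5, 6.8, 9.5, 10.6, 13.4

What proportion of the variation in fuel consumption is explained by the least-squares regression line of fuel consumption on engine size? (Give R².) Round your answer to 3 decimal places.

0.987

n = 5, Σx = 15, Σy = 44.8, Σxy = 156, Σx² = 55, Σy² = 448.66
Sxx = Σx² − (Σx)²/n = 55 − 45 = 10
Sxy = Σxy − (Σx)(Σy)/n = 156 − 134.4 = 21.6
Syy = Σy² − (Σy)²/n = 448.66 − 401.408 = 47.252
R² = Sxy²/(Sxx·Syy) = (21.6)²/(10·47.252) = 0.987387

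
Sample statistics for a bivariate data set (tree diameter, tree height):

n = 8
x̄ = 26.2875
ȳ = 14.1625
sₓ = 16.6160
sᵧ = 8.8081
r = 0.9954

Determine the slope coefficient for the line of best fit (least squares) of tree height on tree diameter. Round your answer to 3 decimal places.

0.528

b = r · sᵧ/sₓ = 0.9954 · 8.8081/16.616 = 0.527659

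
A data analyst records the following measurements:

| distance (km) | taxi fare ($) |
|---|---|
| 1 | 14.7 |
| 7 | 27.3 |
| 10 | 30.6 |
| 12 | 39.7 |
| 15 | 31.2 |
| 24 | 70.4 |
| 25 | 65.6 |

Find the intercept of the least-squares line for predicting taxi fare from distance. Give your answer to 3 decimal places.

9.636

n = 7, Σx = 94, Σy = 279.5, Σxy = 4785.8, Σx² = 1720
Sxx = Σx² − (Σx)²/n = 1720 − 1262.285714 = 457.714286
Sxy = Σxy − (Σx)(Σy)/n = 4785.8 − 3753.285714 = 1032.514286
b = Sxy/Sxx = 1032.514286/457.714286 = 2.255805
a = ȳ − b·x̄ = 39.928571 − 2.255805·13.428571 = 9.636330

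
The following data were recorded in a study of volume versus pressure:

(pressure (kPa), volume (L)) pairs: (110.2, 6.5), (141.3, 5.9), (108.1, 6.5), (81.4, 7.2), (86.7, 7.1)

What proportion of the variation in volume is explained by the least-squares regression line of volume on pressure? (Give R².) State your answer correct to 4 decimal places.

0.9879

n = 5, Σx = 527.7, Σy = 33.2, Σxy = 3454.27, Σx² = 57938.19, Σy² = 221.56
Sxx = Σx² − (Σx)²/n = 57938.19 − 55693.458 = 2244.732
Sxy = Σxy − (Σx)(Σy)/n = 3454.27 − 3503.928 = -49.658
Syy = Σy² − (Σy)²/n = 221.56 − 220.448 = 1.112
R² = Sxy²/(Sxx·Syy) = (-49.658)²/(2244.732·1.112) = 0.987891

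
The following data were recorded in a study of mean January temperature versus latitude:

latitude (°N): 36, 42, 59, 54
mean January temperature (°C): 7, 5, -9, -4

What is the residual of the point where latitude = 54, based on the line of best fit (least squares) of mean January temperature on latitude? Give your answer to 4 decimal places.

0.6533

n = 4, Σx = 191, Σy = -1, Σxy = -285, Σx² = 9457
Sxx = Σx² − (Σx)²/n = 9457 − 9120.25 = 336.75
Sxy = Σxy − (Σx)(Σy)/n = -285 − (-47.75) = -237.25
b = Sxy/Sxx = -237.25/336.75 = -0.704529
a = ȳ − b·x̄ = -0.25 − (-0.704529)·47.75 = 33.391240
ŷ(54) = 33.391240 + (-0.704529)·54 = -4.653304
residual = y − ŷ = -4 − (-4.653304) = 0.653304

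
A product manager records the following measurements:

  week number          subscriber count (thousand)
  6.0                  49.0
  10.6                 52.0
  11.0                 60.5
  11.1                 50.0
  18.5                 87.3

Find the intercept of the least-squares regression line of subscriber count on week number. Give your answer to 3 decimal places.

22.437

n = 5, Σx = 57.2, Σy = 298.8, Σxy = 3680.75, Σx² = 734.82
Sxx = Σx² − (Σx)²/n = 734.82 − 654.368 = 80.452
Sxy = Σxy − (Σx)(Σy)/n = 3680.75 − 3418.272 = 262.478
b = Sxy/Sxx = 262.478/80.452 = 3.262542
a = ȳ − b·x̄ = 59.76 − 3.262542·11.44 = 22.436524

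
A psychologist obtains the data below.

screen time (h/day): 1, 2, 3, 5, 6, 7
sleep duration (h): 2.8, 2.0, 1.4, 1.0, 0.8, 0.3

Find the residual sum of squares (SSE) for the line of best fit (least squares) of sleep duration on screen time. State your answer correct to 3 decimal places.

n = 6, Σx = 24, Σy = 8.3, Σxy = 22.9, Σx² = 124, Σy² = 15.53
Sxx = Σx² − (Σx)²/n = 124 − 96 = 28
Sxy = Σxy − (Σx)(Σy)/n = 22.9 − 33.2 = -10.3
Syy = Σy² − (Σy)²/n = 15.53 − 11.481667 = 4.048333
b = Sxy/Sxx = -10.3/28 = -0.367857
SSE = Syy − b·Sxy = 4.048333 − (-0.367857)·(-10.3) = 0.259405

0.259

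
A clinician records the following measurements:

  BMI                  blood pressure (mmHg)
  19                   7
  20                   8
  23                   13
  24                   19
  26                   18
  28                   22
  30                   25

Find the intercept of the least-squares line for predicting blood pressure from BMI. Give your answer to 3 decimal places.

n = 7, Σx = 170, Σy = 112, Σxy = 2882, Σx² = 4226
Sxx = Σx² − (Σx)²/n = 4226 − 4128.571429 = 97.428571
Sxy = Σxy − (Σx)(Σy)/n = 2882 − 2720 = 162
b = Sxy/Sxx = 162/97.428571 = 1.662757
a = ȳ − b·x̄ = 16 − 1.662757·24.285714 = -24.381232

-24.381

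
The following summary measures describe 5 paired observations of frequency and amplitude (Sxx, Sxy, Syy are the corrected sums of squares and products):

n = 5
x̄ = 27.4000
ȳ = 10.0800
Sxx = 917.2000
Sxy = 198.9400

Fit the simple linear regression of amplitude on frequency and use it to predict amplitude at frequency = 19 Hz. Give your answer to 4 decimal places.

b = Sxy/Sxx = 198.94/917.2 = 0.216899
a = ȳ − b·x̄ = 10.08 − 0.216899·27.4 = 4.136960
ŷ(19) = a + b·19 = 4.136960 + 0.216899·19 = 8.258046

8.2580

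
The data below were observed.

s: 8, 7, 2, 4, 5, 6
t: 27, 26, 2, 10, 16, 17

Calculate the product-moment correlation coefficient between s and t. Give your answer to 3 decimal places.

n = 6, Σx = 32, Σy = 98, Σxy = 624, Σx² = 194, Σy² = 2054
Sxx = Σx² − (Σx)²/n = 194 − 170.666667 = 23.333333
Sxy = Σxy − (Σx)(Σy)/n = 624 − 522.666667 = 101.333333
Syy = Σy² − (Σy)²/n = 2054 − 1600.666667 = 453.333333
r = Sxy/√(Sxx·Syy) = 101.333333/√(10577.777778) = 101.333333/102.848324 = 0.985270

0.985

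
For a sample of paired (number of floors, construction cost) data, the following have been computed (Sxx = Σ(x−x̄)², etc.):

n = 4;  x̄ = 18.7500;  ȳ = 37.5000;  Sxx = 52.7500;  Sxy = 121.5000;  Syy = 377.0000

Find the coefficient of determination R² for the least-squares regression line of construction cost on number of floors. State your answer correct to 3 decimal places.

R² = Sxy²/(Sxx·Syy) = (121.5)²/(52.75·377) = 0.742316

0.742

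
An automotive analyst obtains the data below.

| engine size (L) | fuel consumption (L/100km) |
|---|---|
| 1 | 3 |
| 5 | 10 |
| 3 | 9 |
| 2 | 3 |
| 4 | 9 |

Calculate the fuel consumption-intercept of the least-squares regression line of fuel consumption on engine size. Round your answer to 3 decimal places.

n = 5, Σx = 15, Σy = 34, Σxy = 122, Σx² = 55
Sxx = Σx² − (Σx)²/n = 55 − 45 = 10
Sxy = Σxy − (Σx)(Σy)/n = 122 − 102 = 20
b = Sxy/Sxx = 20/10 = 2
a = ȳ − b·x̄ = 6.8 − 2·3 = 0.8

0.800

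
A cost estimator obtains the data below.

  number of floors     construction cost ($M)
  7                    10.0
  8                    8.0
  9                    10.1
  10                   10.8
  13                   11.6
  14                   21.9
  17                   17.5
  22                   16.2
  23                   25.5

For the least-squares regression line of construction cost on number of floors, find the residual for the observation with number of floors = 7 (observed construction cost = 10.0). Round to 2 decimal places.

n = 9, Σx = 123, Σy = 131.6, Σxy = 2030.7, Σx² = 1961
Sxx = Σx² − (Σx)²/n = 1961 − 1681 = 280
Sxy = Σxy − (Σx)(Σy)/n = 2030.7 − 1798.533333 = 232.166667
b = Sxy/Sxx = 232.166667/280 = 0.829167
a = ȳ − b·x̄ = 14.622222 − 0.829167·13.666667 = 3.290278
ŷ(7) = 3.290278 + 0.829167·7 = 9.094444
residual = y − ŷ = 10.0 − 9.094444 = 0.905556

0.91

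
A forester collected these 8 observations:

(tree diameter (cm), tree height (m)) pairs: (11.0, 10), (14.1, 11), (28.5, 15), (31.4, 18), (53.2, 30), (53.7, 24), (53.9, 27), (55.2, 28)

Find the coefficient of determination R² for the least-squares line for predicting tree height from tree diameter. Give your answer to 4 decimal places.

0.9485

n = 8, Σx = 301, Σy = 163, Σxy = 7143.5, Σx² = 13784.2, Σy² = 3759
Sxx = Σx² − (Σx)²/n = 13784.2 − 11325.125 = 2459.075
Sxy = Σxy − (Σx)(Σy)/n = 7143.5 − 6132.875 = 1010.625
Syy = Σy² − (Σy)²/n = 3759 − 3321.125 = 437.875
R² = Sxy²/(Sxx·Syy) = (1010.625)²/(2459.075·437.875) = 0.948545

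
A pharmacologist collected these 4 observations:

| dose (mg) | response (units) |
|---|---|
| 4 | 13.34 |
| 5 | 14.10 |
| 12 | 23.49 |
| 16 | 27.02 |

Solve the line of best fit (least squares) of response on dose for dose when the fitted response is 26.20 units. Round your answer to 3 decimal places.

n = 4, Σx = 37, Σy = 77.95, Σxy = 838.06, Σx² = 441
Sxx = Σx² − (Σx)²/n = 441 − 342.25 = 98.75
Sxy = Σxy − (Σx)(Σy)/n = 838.06 − 721.0375 = 117.0225
b = Sxy/Sxx = 117.0225/98.75 = 1.185038
a = ȳ − b·x̄ = 19.4875 − 1.185038·9.25 = 8.525899
Set a + b·x = 26.20: x = (26.20 − 8.525899) / 1.185038 = 14.914375

14.914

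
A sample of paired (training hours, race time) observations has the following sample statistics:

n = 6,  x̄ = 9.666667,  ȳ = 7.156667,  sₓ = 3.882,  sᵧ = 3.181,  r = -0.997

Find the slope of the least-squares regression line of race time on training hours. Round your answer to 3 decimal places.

-0.817

b = r · sᵧ/sₓ = -0.997 · 3.181/3.882 = -0.816965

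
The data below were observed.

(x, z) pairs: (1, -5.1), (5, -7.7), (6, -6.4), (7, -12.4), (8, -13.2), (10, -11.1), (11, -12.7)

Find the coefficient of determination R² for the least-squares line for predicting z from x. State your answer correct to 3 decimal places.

n = 7, Σx = 48, Σy = -68.6, Σxy = -525.1, Σx² = 396, Σy² = 738.76
Sxx = Σx² − (Σx)²/n = 396 − 329.142857 = 66.857143
Sxy = Σxy − (Σx)(Σy)/n = -525.1 − (-470.4) = -54.7
Syy = Σy² − (Σy)²/n = 738.76 − 672.28 = 66.48
R² = Sxy²/(Sxx·Syy) = (-54.7)²/(66.857143·66.48) = 0.673187

0.673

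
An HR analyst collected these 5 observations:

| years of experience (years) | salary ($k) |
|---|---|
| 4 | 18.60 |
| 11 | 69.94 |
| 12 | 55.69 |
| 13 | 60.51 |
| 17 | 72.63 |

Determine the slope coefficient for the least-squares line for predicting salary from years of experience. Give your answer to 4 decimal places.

4.1630

n = 5, Σx = 57, Σy = 277.37, Σxy = 3533.36, Σx² = 739
Sxx = Σx² − (Σx)²/n = 739 − 649.8 = 89.2
Sxy = Σxy − (Σx)(Σy)/n = 3533.36 − 3162.018 = 371.342
b = Sxy/Sxx = 371.342/89.2 = 4.163027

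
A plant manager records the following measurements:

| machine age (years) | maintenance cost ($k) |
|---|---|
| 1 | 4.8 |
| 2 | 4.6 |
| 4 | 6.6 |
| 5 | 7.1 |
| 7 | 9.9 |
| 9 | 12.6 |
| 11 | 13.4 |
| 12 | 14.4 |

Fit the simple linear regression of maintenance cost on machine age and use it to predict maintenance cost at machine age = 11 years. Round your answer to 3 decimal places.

13.600

n = 8, Σx = 51, Σy = 73.4, Σxy = 578.8, Σx² = 441
Sxx = Σx² − (Σx)²/n = 441 − 325.125 = 115.875
Sxy = Σxy − (Σx)(Σy)/n = 578.8 − 467.925 = 110.875
b = Sxy/Sxx = 110.875/115.875 = 0.956850
a = ȳ − b·x̄ = 9.175 − 0.956850·6.375 = 3.075081
ŷ(11) = a + b·11 = 3.075081 + 0.956850·11 = 13.600431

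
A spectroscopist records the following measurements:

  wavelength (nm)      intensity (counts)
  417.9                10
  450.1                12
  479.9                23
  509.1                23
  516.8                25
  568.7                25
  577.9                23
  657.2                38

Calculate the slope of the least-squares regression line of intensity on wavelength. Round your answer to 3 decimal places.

0.102

n = 8, Σx = 4177.6, Σy = 179, Σxy = 97730, Σx² = 2223099.42
Sxx = Σx² − (Σx)²/n = 2223099.42 − 2181542.72 = 41556.7
Sxy = Σxy − (Σx)(Σy)/n = 97730 − 93473.8 = 4256.2
b = Sxy/Sxx = 4256.2/41556.7 = 0.102419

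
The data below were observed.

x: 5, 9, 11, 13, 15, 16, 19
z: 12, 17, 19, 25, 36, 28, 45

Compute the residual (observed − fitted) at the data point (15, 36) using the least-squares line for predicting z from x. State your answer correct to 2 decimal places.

4.43

n = 7, Σx = 88, Σy = 182, Σxy = 2590, Σx² = 1238
Sxx = Σx² − (Σx)²/n = 1238 − 1106.285714 = 131.714286
Sxy = Σxy − (Σx)(Σy)/n = 2590 − 2288 = 302
b = Sxy/Sxx = 302/131.714286 = 2.292842
a = ȳ − b·x̄ = 26 − 2.292842·12.571429 = -2.824295
ŷ(15) = -2.824295 + 2.292842·15 = 31.568330
residual = y − ŷ = 36 − 31.568330 = 4.431670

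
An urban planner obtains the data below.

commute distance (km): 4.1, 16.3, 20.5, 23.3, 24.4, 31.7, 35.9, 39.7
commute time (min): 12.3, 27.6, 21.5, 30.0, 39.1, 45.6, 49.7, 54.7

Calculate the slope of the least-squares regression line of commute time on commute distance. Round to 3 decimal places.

1.233

n = 8, Σx = 195.9, Σy = 280.5, Σxy = 7995.44, Σx² = 5710.79
Sxx = Σx² − (Σx)²/n = 5710.79 − 4797.10125 = 913.68875
Sxy = Σxy − (Σx)(Σy)/n = 7995.44 − 6868.74375 = 1126.69625
b = Sxy/Sxx = 1126.69625/913.68875 = 1.233129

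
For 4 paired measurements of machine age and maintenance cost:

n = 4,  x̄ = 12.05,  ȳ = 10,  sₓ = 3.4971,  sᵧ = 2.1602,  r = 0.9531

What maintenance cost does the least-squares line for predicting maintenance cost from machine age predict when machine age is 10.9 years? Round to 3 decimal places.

9.323

b = r · sᵧ/sₓ = 0.9531 · 2.1602/3.4971 = 0.588741
a = ȳ − b·x̄ = 10 − 0.588741·12.05 = 2.905669
ŷ(10.9) = a + b·10.9 = 2.905669 + 0.588741·10.9 = 9.322948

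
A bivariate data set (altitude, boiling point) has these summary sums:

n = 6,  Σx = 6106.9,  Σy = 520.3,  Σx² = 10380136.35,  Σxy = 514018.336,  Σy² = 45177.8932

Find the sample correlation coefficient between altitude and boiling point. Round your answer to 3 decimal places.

-0.990

Sxx = Σx² − (Σx)²/n = 10380136.35 − 6215704.601667 = 4164431.748333
Sxy = Σxy − (Σx)(Σy)/n = 514018.336 − 529570.011667 = -15551.675667
Syy = Σy² − (Σy)²/n = 45177.8932 − 45118.681667 = 59.211533
r = Sxy/√(Sxx·Syy) = -15551.675667/√(246582389.280831) = -15551.675667/15702.942058 = -0.990367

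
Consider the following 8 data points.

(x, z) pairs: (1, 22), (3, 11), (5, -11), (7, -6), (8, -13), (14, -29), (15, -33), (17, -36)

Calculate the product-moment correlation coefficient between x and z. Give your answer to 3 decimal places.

n = 8, Σx = 70, Σy = -95, Σxy = -1659, Σx² = 858, Σy² = 4157
Sxx = Σx² − (Σx)²/n = 858 − 612.5 = 245.5
Sxy = Σxy − (Σx)(Σy)/n = -1659 − (-831.25) = -827.75
Syy = Σy² − (Σy)²/n = 4157 − 1128.125 = 3028.875
r = Sxy/√(Sxx·Syy) = -827.75/√(743588.8125) = -827.75/862.315959 = -0.959915

-0.960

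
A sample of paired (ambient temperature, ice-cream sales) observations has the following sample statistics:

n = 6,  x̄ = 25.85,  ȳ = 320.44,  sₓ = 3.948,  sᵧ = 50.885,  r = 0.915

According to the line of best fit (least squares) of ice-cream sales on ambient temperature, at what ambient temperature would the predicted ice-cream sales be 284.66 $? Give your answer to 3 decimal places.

22.816

b = r · sᵧ/sₓ = 0.915 · 50.885/3.948 = 11.793256
a = ȳ − b·x̄ = 320.44 − 11.793256·25.85 = 15.584330
Set a + b·x = 284.66: x = (284.66 − 15.584330) / 11.793256 = 22.816063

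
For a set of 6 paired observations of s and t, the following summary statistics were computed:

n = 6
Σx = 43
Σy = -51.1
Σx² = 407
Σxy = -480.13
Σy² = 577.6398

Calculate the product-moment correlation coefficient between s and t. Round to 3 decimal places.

Sxx = Σx² − (Σx)²/n = 407 − 308.166667 = 98.833333
Sxy = Σxy − (Σx)(Σy)/n = -480.13 − (-366.216667) = -113.913333
Syy = Σy² − (Σy)²/n = 577.6398 − 435.201667 = 142.438133
r = Sxy/√(Sxx·Syy) = -113.913333/√(14077.635511) = -113.913333/118.649212 = -0.960085

-0.960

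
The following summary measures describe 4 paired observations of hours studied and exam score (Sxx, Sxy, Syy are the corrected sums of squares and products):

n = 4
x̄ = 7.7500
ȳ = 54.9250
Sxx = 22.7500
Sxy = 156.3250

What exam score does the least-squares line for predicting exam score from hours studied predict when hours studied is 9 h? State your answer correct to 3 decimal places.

63.514

b = Sxy/Sxx = 156.325/22.75 = 6.871429
a = ȳ − b·x̄ = 54.925 − 6.871429·7.75 = 1.671429
ŷ(9) = a + b·9 = 1.671429 + 6.871429·9 = 63.514286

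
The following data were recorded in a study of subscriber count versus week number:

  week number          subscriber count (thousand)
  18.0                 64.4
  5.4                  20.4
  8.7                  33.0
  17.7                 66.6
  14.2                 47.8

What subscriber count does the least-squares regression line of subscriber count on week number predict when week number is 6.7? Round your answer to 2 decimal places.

24.80

n = 5, Σx = 64, Σy = 232.2, Σxy = 3414.04, Σx² = 943.78
Sxx = Σx² − (Σx)²/n = 943.78 − 819.2 = 124.58
Sxy = Σxy − (Σx)(Σy)/n = 3414.04 − 2972.16 = 441.88
b = Sxy/Sxx = 441.88/124.58 = 3.546958
a = ȳ − b·x̄ = 46.44 − 3.546958·12.8 = 1.038940
ŷ(6.7) = a + b·6.7 = 1.038940 + 3.546958·6.7 = 24.803558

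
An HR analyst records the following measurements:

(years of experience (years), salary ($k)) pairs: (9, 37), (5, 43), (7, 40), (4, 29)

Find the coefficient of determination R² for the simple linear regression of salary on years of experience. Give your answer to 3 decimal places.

0.101

n = 4, Σx = 25, Σy = 149, Σxy = 944, Σx² = 171, Σy² = 5659
Sxx = Σx² − (Σx)²/n = 171 − 156.25 = 14.75
Sxy = Σxy − (Σx)(Σy)/n = 944 − 931.25 = 12.75
Syy = Σy² − (Σy)²/n = 5659 − 5550.25 = 108.75
R² = Sxy²/(Sxx·Syy) = (12.75)²/(14.75·108.75) = 0.101344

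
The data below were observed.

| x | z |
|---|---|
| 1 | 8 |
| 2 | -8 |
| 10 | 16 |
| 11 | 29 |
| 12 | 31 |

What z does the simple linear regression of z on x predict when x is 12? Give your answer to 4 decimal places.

28.0144

n = 5, Σx = 36, Σy = 76, Σxy = 843, Σx² = 370
Sxx = Σx² − (Σx)²/n = 370 − 259.2 = 110.8
Sxy = Σxy − (Σx)(Σy)/n = 843 − 547.2 = 295.8
b = Sxy/Sxx = 295.8/110.8 = 2.669675
a = ȳ − b·x̄ = 15.2 − 2.669675·7.2 = -4.021661
ŷ(12) = a + b·12 = -4.021661 + 2.669675·12 = 28.014440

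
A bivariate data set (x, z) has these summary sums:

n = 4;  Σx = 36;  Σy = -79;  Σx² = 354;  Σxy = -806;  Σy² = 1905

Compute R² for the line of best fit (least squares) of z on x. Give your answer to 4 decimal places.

0.8726

Sxx = Σx² − (Σx)²/n = 354 − 324 = 30
Sxy = Σxy − (Σx)(Σy)/n = -806 − (-711) = -95
Syy = Σy² − (Σy)²/n = 1905 − 1560.25 = 344.75
R² = Sxy²/(Sxx·Syy) = (-95)²/(30·344.75) = 0.872613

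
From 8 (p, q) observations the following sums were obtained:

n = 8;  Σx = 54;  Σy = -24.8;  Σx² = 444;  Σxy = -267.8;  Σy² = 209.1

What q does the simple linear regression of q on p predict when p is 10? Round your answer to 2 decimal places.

-7.20

Sxx = Σx² − (Σx)²/n = 444 − 364.5 = 79.5
Sxy = Σxy − (Σx)(Σy)/n = -267.8 − (-167.4) = -100.4
b = Sxy/Sxx = -100.4/79.5 = -1.262893
a = ȳ − b·x̄ = -3.1 − (-1.262893)·6.75 = 5.424528
ŷ(10) = a + b·10 = 5.424528 + (-1.262893)·10 = -7.204403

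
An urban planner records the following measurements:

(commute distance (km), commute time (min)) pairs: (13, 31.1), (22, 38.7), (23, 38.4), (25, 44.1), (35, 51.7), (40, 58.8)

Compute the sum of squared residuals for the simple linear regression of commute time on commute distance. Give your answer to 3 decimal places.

10.029

n = 6, Σx = 158, Σy = 262.8, Σxy = 7402.9, Σx² = 4632, Σy² = 12014.6
Sxx = Σx² − (Σx)²/n = 4632 − 4160.666667 = 471.333333
Sxy = Σxy − (Σx)(Σy)/n = 7402.9 − 6920.4 = 482.5
Syy = Σy² − (Σy)²/n = 12014.6 − 11510.64 = 503.96
b = Sxy/Sxx = 482.5/471.333333 = 1.023692
SSE = Syy − b·Sxy = 503.96 − 1.023692·482.5 = 10.028777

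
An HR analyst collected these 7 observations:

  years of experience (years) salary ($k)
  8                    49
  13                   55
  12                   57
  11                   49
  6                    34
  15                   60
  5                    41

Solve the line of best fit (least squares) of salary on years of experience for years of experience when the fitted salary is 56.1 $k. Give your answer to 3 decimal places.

n = 7, Σx = 70, Σy = 345, Σxy = 3639, Σx² = 784
Sxx = Σx² − (Σx)²/n = 784 − 700 = 84
Sxy = Σxy − (Σx)(Σy)/n = 3639 − 3450 = 189
b = Sxy/Sxx = 189/84 = 2.25
a = ȳ − b·x̄ = 49.285714 − 2.25·10 = 26.785714
Set a + b·x = 56.1: x = (56.1 − 26.785714) / 2.25 = 13.028571

13.029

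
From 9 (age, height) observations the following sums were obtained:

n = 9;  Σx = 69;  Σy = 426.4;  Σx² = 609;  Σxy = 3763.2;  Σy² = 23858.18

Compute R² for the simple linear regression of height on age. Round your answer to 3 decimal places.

0.835

Sxx = Σx² − (Σx)²/n = 609 − 529 = 80
Sxy = Σxy − (Σx)(Σy)/n = 3763.2 − 3269.066667 = 494.133333
Syy = Σy² − (Σy)²/n = 23858.18 − 20201.884444 = 3656.295556
R² = Sxy²/(Sxx·Syy) = (494.133333)²/(80·3656.295556) = 0.834751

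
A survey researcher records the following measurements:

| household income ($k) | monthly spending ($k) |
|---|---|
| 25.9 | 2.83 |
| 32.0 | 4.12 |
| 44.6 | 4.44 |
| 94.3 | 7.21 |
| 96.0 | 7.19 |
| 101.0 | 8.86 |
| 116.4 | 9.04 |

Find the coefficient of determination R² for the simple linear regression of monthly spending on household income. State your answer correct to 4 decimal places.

0.9576

n = 7, Σx = 510.2, Σy = 43.69, Σxy = 3720.42, Σx² = 45542.42, Σy² = 308.5983
Sxx = Σx² − (Σx)²/n = 45542.42 − 37186.291429 = 8356.128571
Sxy = Σxy − (Σx)(Σy)/n = 3720.42 − 3184.376857 = 536.043143
Syy = Σy² − (Σy)²/n = 308.5983 − 272.688014 = 35.910286
R² = Sxy²/(Sxx·Syy) = (536.043143)²/(8356.128571·35.910286) = 0.957581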